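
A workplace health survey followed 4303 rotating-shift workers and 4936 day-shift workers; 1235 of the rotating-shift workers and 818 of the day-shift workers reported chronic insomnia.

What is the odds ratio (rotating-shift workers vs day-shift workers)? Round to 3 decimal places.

OR = (1235 × 4118) / (3068 × 818) = 5085730/2509624 ≈ 2.026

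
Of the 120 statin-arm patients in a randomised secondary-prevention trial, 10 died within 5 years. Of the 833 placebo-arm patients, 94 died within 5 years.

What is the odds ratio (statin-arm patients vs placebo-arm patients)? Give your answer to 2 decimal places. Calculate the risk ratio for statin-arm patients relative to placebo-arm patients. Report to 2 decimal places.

OR = 0.71; RR = 0.74

odds, statin-arm patients = 10/110 = 0.0909
odds, placebo-arm patients = 94/739 = 0.1272
OR = 0.0909 / 0.1272 = 0.71
risk, statin-arm patients = 10/120 = 0.0833
risk, placebo-arm patients = 94/833 = 0.1128
RR = 0.0833 / 0.1128 = 0.74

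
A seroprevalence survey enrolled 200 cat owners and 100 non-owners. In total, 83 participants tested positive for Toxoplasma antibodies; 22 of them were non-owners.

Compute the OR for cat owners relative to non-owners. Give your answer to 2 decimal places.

cat owners with the outcome: 83 − 22 = 61
cat owners without the outcome: 200 − 61 = 139
non-owners without the outcome: 100 − 22 = 78
OR = (61 × 78) / (139 × 22) = 4758/3058 ≈ 1.56

1.56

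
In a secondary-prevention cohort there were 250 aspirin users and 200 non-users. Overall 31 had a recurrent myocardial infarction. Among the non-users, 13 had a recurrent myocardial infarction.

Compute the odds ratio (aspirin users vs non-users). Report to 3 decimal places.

1.116

aspirin users with the outcome: 31 − 13 = 18
aspirin users without the outcome: 250 − 18 = 232
non-users without the outcome: 200 − 13 = 187
OR = (18 × 187) / (232 × 13) = 3366/3016 ≈ 1.116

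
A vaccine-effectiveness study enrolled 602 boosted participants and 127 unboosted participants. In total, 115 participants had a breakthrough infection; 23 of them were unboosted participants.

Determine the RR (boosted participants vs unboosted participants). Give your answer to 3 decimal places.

boosted participants with the outcome: 115 − 23 = 92
boosted participants without the outcome: 602 − 92 = 510
unboosted participants without the outcome: 127 − 23 = 104
risk, boosted participants = 92/602 = 0.1528
risk, unboosted participants = 23/127 = 0.1811
RR = 0.1528 / 0.1811 = 0.844

0.844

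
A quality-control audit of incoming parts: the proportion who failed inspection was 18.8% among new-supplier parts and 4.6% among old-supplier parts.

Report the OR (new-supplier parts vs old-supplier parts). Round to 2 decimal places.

OR = 4.80

odds, new-supplier parts = 0.18800/0.81200 = 0.23153
odds, old-supplier parts = 0.04600/0.95400 = 0.04822
OR = 0.23153 / 0.04822 = 4.80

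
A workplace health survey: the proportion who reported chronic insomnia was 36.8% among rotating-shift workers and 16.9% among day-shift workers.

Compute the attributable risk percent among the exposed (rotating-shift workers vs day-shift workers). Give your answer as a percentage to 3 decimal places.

AR% = (0.3680 − 0.1690) / 0.3680 = 0.5408 → 54.076%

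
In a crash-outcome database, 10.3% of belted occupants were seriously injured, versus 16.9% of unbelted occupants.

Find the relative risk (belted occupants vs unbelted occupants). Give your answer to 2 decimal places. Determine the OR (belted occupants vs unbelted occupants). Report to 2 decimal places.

RR = 0.1030 / 0.1690 = 0.61
odds, belted occupants = 0.1030/0.8970 = 0.1148
odds, unbelted occupants = 0.1690/0.8310 = 0.2034
OR = 0.1148 / 0.2034 = 0.56

RR = 0.61; OR = 0.56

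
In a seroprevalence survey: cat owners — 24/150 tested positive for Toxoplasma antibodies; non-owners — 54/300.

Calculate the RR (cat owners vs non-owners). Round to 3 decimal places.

0.889

risk, cat owners = 24/150 = 0.1600
risk, non-owners = 54/300 = 0.1800
RR = 0.1600 / 0.1800 = 0.889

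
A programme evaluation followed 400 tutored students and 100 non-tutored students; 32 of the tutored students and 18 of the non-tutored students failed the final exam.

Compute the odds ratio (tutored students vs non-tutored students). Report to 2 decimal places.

OR = (32 × 82) / (368 × 18) = 2624/6624 ≈ 0.40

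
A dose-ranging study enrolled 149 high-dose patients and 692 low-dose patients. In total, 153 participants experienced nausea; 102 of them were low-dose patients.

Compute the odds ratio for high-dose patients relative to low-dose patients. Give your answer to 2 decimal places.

high-dose patients with the outcome: 153 − 102 = 51
high-dose patients without the outcome: 149 − 51 = 98
low-dose patients without the outcome: 692 − 102 = 590
OR = (51 × 590) / (98 × 102) = 30090/9996 ≈ 3.01

3.01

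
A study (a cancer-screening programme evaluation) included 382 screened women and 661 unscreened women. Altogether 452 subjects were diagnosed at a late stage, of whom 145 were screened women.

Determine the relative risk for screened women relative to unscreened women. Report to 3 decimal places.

0.817

screened women without the outcome: 382 − 145 = 237
unscreened women with the outcome: 452 − 145 = 307
unscreened women without the outcome: 661 − 307 = 354
risk, screened women = 145/382 = 0.3796
risk, unscreened women = 307/661 = 0.4644
RR = 0.3796 / 0.4644 = 0.817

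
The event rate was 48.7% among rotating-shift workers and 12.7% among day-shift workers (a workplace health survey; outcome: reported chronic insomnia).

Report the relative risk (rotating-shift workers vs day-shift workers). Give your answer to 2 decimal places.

RR = 0.4870 / 0.1270 = 3.83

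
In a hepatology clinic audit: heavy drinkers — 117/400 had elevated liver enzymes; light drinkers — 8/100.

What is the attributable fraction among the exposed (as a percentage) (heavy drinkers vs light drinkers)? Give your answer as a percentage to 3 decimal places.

AR% = 72.650%

risk, heavy drinkers = 117/400 = 0.2925
risk, light drinkers = 8/100 = 0.0800
AR% = (0.2925 − 0.0800) / 0.2925 = 0.7265 → 72.650%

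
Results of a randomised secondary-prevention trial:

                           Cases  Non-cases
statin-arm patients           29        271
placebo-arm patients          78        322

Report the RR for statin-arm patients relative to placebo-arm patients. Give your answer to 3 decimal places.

0.496

risk, statin-arm patients = 29/300 = 0.0967
risk, placebo-arm patients = 78/400 = 0.1950
RR = 0.0967 / 0.1950 = 0.496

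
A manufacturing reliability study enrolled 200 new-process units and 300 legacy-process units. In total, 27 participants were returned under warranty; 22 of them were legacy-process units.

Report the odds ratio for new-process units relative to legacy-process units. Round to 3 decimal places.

OR ≈ 0.324

new-process units with the outcome: 27 − 22 = 5
new-process units without the outcome: 200 − 5 = 195
legacy-process units without the outcome: 300 − 22 = 278
OR = (5 × 278) / (195 × 22) = 1390/4290 ≈ 0.324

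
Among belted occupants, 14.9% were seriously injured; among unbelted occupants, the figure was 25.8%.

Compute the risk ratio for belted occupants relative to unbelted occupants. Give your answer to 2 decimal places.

RR = 0.1490 / 0.2580 = 0.58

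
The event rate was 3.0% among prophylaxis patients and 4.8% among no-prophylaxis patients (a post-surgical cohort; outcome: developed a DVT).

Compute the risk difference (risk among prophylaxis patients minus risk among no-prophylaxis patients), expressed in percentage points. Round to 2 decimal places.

risk difference = 0.03000 − 0.04800 = -0.01800 → -1.80 percentage points

-1.80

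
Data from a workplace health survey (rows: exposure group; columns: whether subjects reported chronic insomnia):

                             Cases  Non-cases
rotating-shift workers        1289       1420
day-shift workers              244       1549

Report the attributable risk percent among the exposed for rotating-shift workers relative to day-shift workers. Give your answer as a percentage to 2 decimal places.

risk, rotating-shift workers = 1289/2709 = 0.4758
risk, day-shift workers = 244/1793 = 0.1361
AR% = (0.4758 − 0.1361) / 0.4758 = 0.7140 → 71.40%

71.40%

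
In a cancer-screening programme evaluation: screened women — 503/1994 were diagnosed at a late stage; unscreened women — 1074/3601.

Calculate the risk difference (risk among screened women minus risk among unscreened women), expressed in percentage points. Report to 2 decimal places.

risk, screened women = 503/1994 = 0.2523
risk, unscreened women = 1074/3601 = 0.2983
risk difference = 0.2523 − 0.2983 = -0.0460 → -4.60 percentage points

-4.60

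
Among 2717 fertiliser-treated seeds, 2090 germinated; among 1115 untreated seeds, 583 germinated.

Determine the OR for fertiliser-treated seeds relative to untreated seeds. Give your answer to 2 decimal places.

OR = (2090 × 532) / (627 × 583) = 1111880/365541 ≈ 3.04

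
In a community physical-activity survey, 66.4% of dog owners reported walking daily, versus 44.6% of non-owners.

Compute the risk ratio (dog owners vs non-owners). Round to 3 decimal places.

RR = 0.6640 / 0.4460 = 1.489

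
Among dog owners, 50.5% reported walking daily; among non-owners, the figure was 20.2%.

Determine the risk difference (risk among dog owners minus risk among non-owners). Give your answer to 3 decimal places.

risk difference = 0.5050 − 0.2020 = 0.303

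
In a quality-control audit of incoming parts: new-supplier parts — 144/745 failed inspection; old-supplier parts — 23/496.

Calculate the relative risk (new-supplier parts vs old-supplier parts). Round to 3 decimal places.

4.168

risk, new-supplier parts = 144/745 = 0.19329
risk, old-supplier parts = 23/496 = 0.04637
RR = 0.19329 / 0.04637 = 4.168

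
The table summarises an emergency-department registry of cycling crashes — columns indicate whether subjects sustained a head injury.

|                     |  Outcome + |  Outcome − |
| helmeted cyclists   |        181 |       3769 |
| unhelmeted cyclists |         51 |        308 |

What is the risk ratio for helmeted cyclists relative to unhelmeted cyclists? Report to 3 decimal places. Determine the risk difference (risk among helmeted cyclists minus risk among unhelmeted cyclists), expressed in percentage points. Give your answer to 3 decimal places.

risk, helmeted cyclists = 181/3950 = 0.04582
risk, unhelmeted cyclists = 51/359 = 0.14206
RR = 0.04582 / 0.14206 = 0.323
risk difference = 0.04582 − 0.14206 = -0.09624 → -9.624 percentage points

RR = 0.323; RD = -9.624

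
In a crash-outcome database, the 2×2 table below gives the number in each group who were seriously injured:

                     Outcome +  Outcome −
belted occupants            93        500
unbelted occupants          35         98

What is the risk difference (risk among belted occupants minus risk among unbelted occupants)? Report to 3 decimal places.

risk, belted occupants = 93/593 = 0.1568
risk, unbelted occupants = 35/133 = 0.2632
risk difference = 0.1568 − 0.2632 = -0.106

RD ≈ -0.106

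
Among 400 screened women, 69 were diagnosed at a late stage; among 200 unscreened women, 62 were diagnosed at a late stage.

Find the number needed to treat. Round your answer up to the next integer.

8

risk, screened women = 69/400 = 0.172500
risk, unscreened women = 62/200 = 0.310000
absolute risk difference = 0.137500
1 / 0.137500 = 7.273 → round up → 8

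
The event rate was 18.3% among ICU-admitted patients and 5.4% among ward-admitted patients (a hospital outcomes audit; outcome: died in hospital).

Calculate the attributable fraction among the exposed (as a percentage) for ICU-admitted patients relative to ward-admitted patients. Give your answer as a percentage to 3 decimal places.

AR% = (0.1830 − 0.0540) / 0.1830 = 0.7049 → 70.492%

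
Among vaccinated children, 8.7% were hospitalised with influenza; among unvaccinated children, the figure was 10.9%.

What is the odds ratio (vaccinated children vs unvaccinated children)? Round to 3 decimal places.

OR ≈ 0.779

odds, vaccinated children = 0.0870/0.9130 = 0.0953
odds, unvaccinated children = 0.1090/0.8910 = 0.1223
OR = 0.0953 / 0.1223 = 0.779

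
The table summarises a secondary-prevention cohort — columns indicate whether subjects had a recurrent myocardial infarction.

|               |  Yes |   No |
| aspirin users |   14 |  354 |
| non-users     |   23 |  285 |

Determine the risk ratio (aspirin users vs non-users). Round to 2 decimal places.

risk, aspirin users = 14/368 = 0.03804
risk, non-users = 23/308 = 0.07468
RR = 0.03804 / 0.07468 = 0.51

RR = 0.51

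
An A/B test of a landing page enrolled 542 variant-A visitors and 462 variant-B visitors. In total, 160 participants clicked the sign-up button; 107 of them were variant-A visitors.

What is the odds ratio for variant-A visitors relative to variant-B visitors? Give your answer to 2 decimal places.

1.90

variant-A visitors without the outcome: 542 − 107 = 435
variant-B visitors with the outcome: 160 − 107 = 53
variant-B visitors without the outcome: 462 − 53 = 409
OR = (107 × 409) / (435 × 53) = 43763/23055 ≈ 1.90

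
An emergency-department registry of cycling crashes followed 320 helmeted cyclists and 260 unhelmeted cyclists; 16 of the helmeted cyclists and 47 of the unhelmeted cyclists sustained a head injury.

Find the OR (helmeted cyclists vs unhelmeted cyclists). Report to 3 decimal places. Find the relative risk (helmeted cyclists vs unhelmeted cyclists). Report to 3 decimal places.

OR = (16 × 213) / (304 × 47) = 3408/14288 ≈ 0.239
risk, helmeted cyclists = 16/320 = 0.0500
risk, unhelmeted cyclists = 47/260 = 0.1808
RR = 0.0500 / 0.1808 = 0.277

OR = 0.239; RR = 0.277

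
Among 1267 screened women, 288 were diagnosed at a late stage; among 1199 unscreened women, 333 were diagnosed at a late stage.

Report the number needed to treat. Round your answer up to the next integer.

risk, screened women = 288/1267 = 0.227309
risk, unscreened women = 333/1199 = 0.277731
absolute risk difference = 0.050423
1 / 0.050423 = 19.832 → round up → 20

NNT ≈ 20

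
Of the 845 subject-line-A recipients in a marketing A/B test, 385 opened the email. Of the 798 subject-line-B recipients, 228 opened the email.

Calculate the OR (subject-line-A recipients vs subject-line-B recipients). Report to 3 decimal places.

OR = 2.092

odds, subject-line-A recipients = 385/460 = 0.8370
odds, subject-line-B recipients = 228/570 = 0.4000
OR = 0.8370 / 0.4000 = 2.092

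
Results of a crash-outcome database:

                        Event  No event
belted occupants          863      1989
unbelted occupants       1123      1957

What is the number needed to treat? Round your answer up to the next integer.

NNT: 17

risk, belted occupants = 863/2852 = 0.302595
risk, unbelted occupants = 1123/3080 = 0.364610
absolute risk difference = 0.062016
1 / 0.062016 = 16.125 → round up → 17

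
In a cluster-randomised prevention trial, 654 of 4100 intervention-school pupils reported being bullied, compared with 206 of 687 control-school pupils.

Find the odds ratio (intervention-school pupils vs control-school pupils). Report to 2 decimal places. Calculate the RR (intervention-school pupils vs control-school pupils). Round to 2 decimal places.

OR = (654 × 481) / (3446 × 206) = 314574/709876 ≈ 0.44
risk, intervention-school pupils = 654/4100 = 0.1595
risk, control-school pupils = 206/687 = 0.2999
RR = 0.1595 / 0.2999 = 0.53

OR = 0.44; RR = 0.53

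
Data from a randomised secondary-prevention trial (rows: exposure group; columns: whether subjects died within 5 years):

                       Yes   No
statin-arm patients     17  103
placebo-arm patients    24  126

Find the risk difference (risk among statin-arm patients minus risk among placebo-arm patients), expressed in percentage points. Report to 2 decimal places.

risk, statin-arm patients = 17/120 = 0.1417
risk, placebo-arm patients = 24/150 = 0.1600
risk difference = 0.1417 − 0.1600 = -0.0183 → -1.83 percentage points

RD: -1.83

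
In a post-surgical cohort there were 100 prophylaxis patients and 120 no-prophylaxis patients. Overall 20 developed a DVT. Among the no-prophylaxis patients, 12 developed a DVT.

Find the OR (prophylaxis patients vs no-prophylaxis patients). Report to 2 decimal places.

prophylaxis patients with the outcome: 20 − 12 = 8
prophylaxis patients without the outcome: 100 − 8 = 92
no-prophylaxis patients without the outcome: 120 − 12 = 108
OR = (8 × 108) / (92 × 12) = 864/1104 ≈ 0.78

OR = 0.78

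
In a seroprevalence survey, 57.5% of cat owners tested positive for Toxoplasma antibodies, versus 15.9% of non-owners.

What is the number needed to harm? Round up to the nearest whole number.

NNH = 3

absolute risk difference = 0.416000
1 / 0.416000 = 2.404 → round up → 3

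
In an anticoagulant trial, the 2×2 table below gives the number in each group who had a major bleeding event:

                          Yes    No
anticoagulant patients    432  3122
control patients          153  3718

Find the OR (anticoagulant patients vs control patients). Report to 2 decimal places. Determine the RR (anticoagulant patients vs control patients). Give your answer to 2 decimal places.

OR = 3.36; RR = 3.08

OR = (432 × 3718) / (3122 × 153) = 1606176/477666 ≈ 3.36
risk, anticoagulant patients = 432/3554 = 0.12155
risk, control patients = 153/3871 = 0.03952
RR = 0.12155 / 0.03952 = 3.08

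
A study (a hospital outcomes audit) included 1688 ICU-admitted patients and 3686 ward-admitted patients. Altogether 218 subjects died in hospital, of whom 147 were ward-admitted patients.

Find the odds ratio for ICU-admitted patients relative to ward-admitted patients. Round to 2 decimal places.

OR ≈ 1.06

ICU-admitted patients with the outcome: 218 − 147 = 71
ICU-admitted patients without the outcome: 1688 − 71 = 1617
ward-admitted patients without the outcome: 3686 − 147 = 3539
OR = (71 × 3539) / (1617 × 147) = 251269/237699 ≈ 1.06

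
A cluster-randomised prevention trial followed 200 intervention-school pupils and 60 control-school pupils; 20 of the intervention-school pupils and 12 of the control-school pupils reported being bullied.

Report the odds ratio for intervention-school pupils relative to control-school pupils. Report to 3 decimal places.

OR = (20 × 48) / (180 × 12) = 960/2160 ≈ 0.444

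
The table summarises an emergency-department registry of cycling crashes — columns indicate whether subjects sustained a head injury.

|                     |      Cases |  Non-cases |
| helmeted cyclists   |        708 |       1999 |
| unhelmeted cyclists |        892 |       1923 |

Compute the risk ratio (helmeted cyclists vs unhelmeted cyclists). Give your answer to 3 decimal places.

risk, helmeted cyclists = 708/2707 = 0.2615
risk, unhelmeted cyclists = 892/2815 = 0.3169
RR = 0.2615 / 0.3169 = 0.825

RR = 0.825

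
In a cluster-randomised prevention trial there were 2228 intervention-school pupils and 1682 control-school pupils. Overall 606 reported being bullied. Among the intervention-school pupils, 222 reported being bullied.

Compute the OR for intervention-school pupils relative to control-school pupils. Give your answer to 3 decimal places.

intervention-school pupils without the outcome: 2228 − 222 = 2006
control-school pupils with the outcome: 606 − 222 = 384
control-school pupils without the outcome: 1682 − 384 = 1298
OR = (222 × 1298) / (2006 × 384) = 288156/770304 ≈ 0.374

OR ≈ 0.374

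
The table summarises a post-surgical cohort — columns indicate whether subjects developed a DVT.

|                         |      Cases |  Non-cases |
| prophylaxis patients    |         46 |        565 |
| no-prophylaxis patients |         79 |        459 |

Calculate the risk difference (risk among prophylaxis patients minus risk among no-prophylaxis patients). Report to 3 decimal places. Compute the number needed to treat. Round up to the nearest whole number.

RD = -0.072; NNT = 14

risk, prophylaxis patients = 46/611 = 0.0753
risk, no-prophylaxis patients = 79/538 = 0.1468
risk difference = 0.0753 − 0.1468 = -0.072
absolute risk difference = 0.071554
1 / 0.071554 = 13.975 → round up → 14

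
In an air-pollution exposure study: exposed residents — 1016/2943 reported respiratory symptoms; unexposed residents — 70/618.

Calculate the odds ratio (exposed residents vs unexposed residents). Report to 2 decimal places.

odds, exposed residents = 1016/1927 = 0.5272
odds, unexposed residents = 70/548 = 0.1277
OR = 0.5272 / 0.1277 = 4.13

4.13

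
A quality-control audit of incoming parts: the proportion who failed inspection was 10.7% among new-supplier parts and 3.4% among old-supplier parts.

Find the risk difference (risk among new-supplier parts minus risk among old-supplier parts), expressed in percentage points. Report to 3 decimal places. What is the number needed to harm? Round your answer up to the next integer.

risk difference = 0.10700 − 0.03400 = 0.07300 → 7.300 percentage points
absolute risk difference = 0.073000
1 / 0.073000 = 13.699 → round up → 14

RD = 7.300; NNH = 14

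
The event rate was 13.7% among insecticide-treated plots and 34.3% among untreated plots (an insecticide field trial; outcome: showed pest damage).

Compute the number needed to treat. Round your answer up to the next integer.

absolute risk difference = 0.206000
1 / 0.206000 = 4.854 → round up → 5

5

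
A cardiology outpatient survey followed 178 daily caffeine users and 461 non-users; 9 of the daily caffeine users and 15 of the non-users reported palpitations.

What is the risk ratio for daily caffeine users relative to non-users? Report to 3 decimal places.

risk, daily caffeine users = 9/178 = 0.05056
risk, non-users = 15/461 = 0.03254
RR = 0.05056 / 0.03254 = 1.554

1.554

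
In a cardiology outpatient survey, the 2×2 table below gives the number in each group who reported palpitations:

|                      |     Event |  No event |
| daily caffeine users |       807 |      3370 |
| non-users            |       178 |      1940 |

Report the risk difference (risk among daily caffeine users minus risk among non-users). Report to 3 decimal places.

risk, daily caffeine users = 807/4177 = 0.1932
risk, non-users = 178/2118 = 0.0840
risk difference = 0.1932 − 0.0840 = 0.109

0.109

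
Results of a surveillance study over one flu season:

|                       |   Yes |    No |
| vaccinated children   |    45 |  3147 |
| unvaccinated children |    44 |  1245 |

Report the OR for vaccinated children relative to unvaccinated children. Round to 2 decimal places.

OR: 0.40

odds, vaccinated children = 45/3147 = 0.01430
odds, unvaccinated children = 44/1245 = 0.03534
OR = 0.01430 / 0.03534 = 0.40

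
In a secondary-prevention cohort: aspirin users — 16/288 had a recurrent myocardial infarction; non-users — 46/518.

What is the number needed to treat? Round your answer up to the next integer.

31

risk, aspirin users = 16/288 = 0.055556
risk, non-users = 46/518 = 0.088803
absolute risk difference = 0.033248
1 / 0.033248 = 30.077 → round up → 31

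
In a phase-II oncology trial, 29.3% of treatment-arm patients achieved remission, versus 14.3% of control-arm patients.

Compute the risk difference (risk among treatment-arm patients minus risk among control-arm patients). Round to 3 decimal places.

risk difference = 0.2930 − 0.1430 = 0.150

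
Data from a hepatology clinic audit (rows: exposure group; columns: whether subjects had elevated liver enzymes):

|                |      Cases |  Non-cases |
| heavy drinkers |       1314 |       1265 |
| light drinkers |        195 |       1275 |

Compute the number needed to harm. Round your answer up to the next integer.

risk, heavy drinkers = 1314/2579 = 0.509500
risk, light drinkers = 195/1470 = 0.132653
absolute risk difference = 0.376847
1 / 0.376847 = 2.654 → round up → 3

3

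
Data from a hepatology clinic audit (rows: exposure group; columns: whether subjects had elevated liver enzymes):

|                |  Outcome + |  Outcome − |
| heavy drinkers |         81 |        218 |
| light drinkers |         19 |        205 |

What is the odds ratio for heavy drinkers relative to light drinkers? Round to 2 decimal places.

odds, heavy drinkers = 81/218 = 0.3716
odds, light drinkers = 19/205 = 0.0927
OR = 0.3716 / 0.0927 = 4.01

4.01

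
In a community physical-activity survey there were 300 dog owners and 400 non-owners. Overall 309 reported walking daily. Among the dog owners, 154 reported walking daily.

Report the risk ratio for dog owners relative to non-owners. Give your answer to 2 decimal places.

1.32

dog owners without the outcome: 300 − 154 = 146
non-owners with the outcome: 309 − 154 = 155
non-owners without the outcome: 400 − 155 = 245
risk, dog owners = 154/300 = 0.5133
risk, non-owners = 155/400 = 0.3875
RR = 0.5133 / 0.3875 = 1.32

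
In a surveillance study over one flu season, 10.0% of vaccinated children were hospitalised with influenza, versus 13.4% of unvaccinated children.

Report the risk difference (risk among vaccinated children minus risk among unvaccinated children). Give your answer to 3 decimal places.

risk difference = 0.1000 − 0.1340 = -0.034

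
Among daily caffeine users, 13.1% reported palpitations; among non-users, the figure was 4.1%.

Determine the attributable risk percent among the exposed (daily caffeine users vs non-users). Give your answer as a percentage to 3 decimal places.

AR% = (0.13100 − 0.04100) / 0.13100 = 0.6870 → 68.702%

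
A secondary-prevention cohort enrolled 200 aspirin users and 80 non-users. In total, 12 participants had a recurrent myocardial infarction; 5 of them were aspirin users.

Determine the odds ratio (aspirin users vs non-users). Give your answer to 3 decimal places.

aspirin users without the outcome: 200 − 5 = 195
non-users with the outcome: 12 − 5 = 7
non-users without the outcome: 80 − 7 = 73
odds, aspirin users = 5/195 = 0.02564
odds, non-users = 7/73 = 0.09589
OR = 0.02564 / 0.09589 = 0.267

0.267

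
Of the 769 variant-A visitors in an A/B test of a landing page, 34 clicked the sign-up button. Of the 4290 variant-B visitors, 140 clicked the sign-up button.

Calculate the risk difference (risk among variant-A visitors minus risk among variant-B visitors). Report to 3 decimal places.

risk, variant-A visitors = 34/769 = 0.04421
risk, variant-B visitors = 140/4290 = 0.03263
risk difference = 0.04421 − 0.03263 = 0.012

RD = 0.012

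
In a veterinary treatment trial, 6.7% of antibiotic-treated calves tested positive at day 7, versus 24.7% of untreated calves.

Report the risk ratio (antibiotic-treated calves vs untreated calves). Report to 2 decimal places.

RR = 0.0670 / 0.2470 = 0.27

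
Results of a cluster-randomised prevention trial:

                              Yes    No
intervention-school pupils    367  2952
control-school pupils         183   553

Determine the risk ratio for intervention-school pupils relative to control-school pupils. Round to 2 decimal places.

0.44

risk, intervention-school pupils = 367/3319 = 0.1106
risk, control-school pupils = 183/736 = 0.2486
RR = 0.1106 / 0.2486 = 0.44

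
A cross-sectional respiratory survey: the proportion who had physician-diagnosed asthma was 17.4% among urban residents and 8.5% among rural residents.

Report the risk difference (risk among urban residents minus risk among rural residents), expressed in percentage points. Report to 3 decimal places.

RD: 8.900

risk difference = 0.1740 − 0.0850 = 0.0890 → 8.900 percentage points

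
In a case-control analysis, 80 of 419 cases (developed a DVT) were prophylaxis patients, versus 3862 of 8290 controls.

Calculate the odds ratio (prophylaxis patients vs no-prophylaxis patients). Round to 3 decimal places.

0.271

odds, prophylaxis patients = 80/3862 = 0.02071
odds, no-prophylaxis patients = 339/4428 = 0.07656
OR = 0.02071 / 0.07656 = 0.271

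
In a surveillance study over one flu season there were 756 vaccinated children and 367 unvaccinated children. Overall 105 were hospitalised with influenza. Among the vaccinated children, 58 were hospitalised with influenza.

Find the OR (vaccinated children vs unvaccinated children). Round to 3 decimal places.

0.566

vaccinated children without the outcome: 756 − 58 = 698
unvaccinated children with the outcome: 105 − 58 = 47
unvaccinated children without the outcome: 367 − 47 = 320
OR = (58 × 320) / (698 × 47) = 18560/32806 ≈ 0.566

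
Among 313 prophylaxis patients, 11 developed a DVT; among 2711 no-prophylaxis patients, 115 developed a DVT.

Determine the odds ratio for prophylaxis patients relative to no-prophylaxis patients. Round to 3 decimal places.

OR = (11 × 2596) / (302 × 115) = 28556/34730 ≈ 0.822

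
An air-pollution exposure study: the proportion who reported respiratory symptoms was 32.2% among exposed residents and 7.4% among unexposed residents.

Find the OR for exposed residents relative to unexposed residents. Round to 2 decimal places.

OR: 5.94

odds, exposed residents = 0.3220/0.6780 = 0.4749
odds, unexposed residents = 0.0740/0.9260 = 0.0799
OR = 0.4749 / 0.0799 = 5.94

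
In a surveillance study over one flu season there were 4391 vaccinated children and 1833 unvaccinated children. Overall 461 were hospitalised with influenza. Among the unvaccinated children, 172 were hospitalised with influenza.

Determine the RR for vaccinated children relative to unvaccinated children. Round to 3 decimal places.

vaccinated children with the outcome: 461 − 172 = 289
vaccinated children without the outcome: 4391 − 289 = 4102
unvaccinated children without the outcome: 1833 − 172 = 1661
risk, vaccinated children = 289/4391 = 0.0658
risk, unvaccinated children = 172/1833 = 0.0938
RR = 0.0658 / 0.0938 = 0.701

RR: 0.701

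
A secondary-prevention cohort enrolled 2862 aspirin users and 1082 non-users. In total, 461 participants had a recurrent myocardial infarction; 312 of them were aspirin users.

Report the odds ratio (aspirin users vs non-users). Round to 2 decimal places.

0.77

aspirin users without the outcome: 2862 − 312 = 2550
non-users with the outcome: 461 − 312 = 149
non-users without the outcome: 1082 − 149 = 933
odds, aspirin users = 312/2550 = 0.1224
odds, non-users = 149/933 = 0.1597
OR = 0.1224 / 0.1597 = 0.77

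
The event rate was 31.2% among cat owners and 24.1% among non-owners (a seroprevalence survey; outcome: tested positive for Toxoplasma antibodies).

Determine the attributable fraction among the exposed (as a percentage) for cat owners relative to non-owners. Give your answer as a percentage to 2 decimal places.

AR% = (0.3120 − 0.2410) / 0.3120 = 0.2276 → 22.76%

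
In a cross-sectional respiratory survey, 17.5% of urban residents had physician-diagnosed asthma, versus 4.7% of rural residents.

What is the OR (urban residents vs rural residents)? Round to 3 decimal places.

4.301

odds, urban residents = 0.17500/0.82500 = 0.21212
odds, rural residents = 0.04700/0.95300 = 0.04932
OR = 0.21212 / 0.04932 = 4.301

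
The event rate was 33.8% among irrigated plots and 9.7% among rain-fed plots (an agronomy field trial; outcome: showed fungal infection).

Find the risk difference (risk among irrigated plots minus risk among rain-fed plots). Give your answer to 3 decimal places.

risk difference = 0.3380 − 0.0970 = 0.241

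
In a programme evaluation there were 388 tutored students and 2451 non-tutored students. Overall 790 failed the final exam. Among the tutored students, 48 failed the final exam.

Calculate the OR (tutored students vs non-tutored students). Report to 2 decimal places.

tutored students without the outcome: 388 − 48 = 340
non-tutored students with the outcome: 790 − 48 = 742
non-tutored students without the outcome: 2451 − 742 = 1709
OR = (48 × 1709) / (340 × 742) = 82032/252280 ≈ 0.33

0.33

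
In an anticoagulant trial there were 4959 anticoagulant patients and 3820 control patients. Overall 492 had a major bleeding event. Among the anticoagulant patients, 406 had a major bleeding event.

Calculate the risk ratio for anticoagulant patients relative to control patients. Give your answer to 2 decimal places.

RR = 3.64

anticoagulant patients without the outcome: 4959 − 406 = 4553
control patients with the outcome: 492 − 406 = 86
control patients without the outcome: 3820 − 86 = 3734
risk, anticoagulant patients = 406/4959 = 0.08187
risk, control patients = 86/3820 = 0.02251
RR = 0.08187 / 0.02251 = 3.64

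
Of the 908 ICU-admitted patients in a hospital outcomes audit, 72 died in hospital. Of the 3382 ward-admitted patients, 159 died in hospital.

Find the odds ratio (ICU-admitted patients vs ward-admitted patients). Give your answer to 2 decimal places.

OR = (72 × 3223) / (836 × 159) = 232056/132924 ≈ 1.75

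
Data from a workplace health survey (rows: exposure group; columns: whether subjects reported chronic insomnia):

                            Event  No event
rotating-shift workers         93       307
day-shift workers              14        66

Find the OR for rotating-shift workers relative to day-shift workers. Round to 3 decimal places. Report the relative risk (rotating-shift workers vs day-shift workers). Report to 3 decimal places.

odds, rotating-shift workers = 93/307 = 0.3029
odds, day-shift workers = 14/66 = 0.2121
OR = 0.3029 / 0.2121 = 1.428
risk, rotating-shift workers = 93/400 = 0.2325
risk, day-shift workers = 14/80 = 0.1750
RR = 0.2325 / 0.1750 = 1.329

OR = 1.428; RR = 1.329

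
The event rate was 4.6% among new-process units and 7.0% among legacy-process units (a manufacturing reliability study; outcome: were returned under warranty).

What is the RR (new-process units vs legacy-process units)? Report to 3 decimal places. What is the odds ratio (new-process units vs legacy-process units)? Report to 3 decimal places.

RR = 0.657; OR = 0.641

RR = 0.04600 / 0.07000 = 0.657
odds, new-process units = 0.04600/0.95400 = 0.04822
odds, legacy-process units = 0.07000/0.93000 = 0.07527
OR = 0.04822 / 0.07527 = 0.641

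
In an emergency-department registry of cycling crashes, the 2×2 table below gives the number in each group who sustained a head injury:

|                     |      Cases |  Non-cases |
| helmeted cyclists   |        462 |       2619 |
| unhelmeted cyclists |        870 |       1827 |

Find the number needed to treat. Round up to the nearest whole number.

risk, helmeted cyclists = 462/3081 = 0.149951
risk, unhelmeted cyclists = 870/2697 = 0.322581
absolute risk difference = 0.172629
1 / 0.172629 = 5.793 → round up → 6

NNT = 6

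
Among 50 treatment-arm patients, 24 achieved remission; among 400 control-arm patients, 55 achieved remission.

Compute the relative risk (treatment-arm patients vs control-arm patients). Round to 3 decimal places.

RR ≈ 3.491

risk, treatment-arm patients = 24/50 = 0.4800
risk, control-arm patients = 55/400 = 0.1375
RR = 0.4800 / 0.1375 = 3.491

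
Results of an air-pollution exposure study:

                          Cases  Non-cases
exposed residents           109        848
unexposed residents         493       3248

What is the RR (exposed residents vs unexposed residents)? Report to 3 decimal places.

risk, exposed residents = 109/957 = 0.1139
risk, unexposed residents = 493/3741 = 0.1318
RR = 0.1139 / 0.1318 = 0.864

RR: 0.864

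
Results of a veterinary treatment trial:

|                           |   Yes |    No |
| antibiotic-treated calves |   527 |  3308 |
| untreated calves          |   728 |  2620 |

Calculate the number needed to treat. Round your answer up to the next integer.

risk, antibiotic-treated calves = 527/3835 = 0.137419
risk, untreated calves = 728/3348 = 0.217443
absolute risk difference = 0.080025
1 / 0.080025 = 12.496 → round up → 13

NNT ≈ 13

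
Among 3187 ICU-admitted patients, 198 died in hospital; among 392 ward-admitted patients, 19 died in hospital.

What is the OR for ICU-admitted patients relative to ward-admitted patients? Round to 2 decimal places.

1.30

odds, ICU-admitted patients = 198/2989 = 0.06624
odds, ward-admitted patients = 19/373 = 0.05094
OR = 0.06624 / 0.05094 = 1.30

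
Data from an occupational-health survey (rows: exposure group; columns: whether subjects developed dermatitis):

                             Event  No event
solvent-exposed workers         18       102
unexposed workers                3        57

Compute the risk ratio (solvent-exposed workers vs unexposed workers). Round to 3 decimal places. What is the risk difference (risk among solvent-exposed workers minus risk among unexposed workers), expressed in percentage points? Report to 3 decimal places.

RR = 3.000; RD = 10.000

risk, solvent-exposed workers = 18/120 = 0.1500
risk, unexposed workers = 3/60 = 0.0500
RR = 0.1500 / 0.0500 = 3.000
risk difference = 0.1500 − 0.0500 = 0.1000 → 10.000 percentage points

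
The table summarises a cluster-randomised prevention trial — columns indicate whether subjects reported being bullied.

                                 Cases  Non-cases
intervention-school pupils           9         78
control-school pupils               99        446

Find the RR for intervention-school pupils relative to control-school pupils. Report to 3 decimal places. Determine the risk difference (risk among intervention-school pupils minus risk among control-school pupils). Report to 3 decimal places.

risk, intervention-school pupils = 9/87 = 0.1034
risk, control-school pupils = 99/545 = 0.1817
RR = 0.1034 / 0.1817 = 0.569
risk difference = 0.1034 − 0.1817 = -0.078

RR = 0.569; RD = -0.078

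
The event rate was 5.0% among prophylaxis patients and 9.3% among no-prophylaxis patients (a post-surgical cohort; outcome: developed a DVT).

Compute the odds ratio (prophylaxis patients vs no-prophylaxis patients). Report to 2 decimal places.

OR: 0.51

odds, prophylaxis patients = 0.0500/0.9500 = 0.0526
odds, no-prophylaxis patients = 0.0930/0.9070 = 0.1025
OR = 0.0526 / 0.1025 = 0.51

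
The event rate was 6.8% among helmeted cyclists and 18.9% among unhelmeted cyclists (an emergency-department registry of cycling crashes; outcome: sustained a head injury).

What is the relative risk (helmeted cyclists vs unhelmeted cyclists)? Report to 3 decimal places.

RR = 0.0680 / 0.1890 = 0.360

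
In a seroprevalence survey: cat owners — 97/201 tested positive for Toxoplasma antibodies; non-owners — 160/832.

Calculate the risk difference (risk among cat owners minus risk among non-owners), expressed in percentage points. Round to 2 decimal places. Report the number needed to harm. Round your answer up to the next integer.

RD = 29.03; NNH = 4

risk, cat owners = 97/201 = 0.4826
risk, non-owners = 160/832 = 0.1923
risk difference = 0.4826 − 0.1923 = 0.2903 → 29.03 percentage points
absolute risk difference = 0.290279
1 / 0.290279 = 3.445 → round up → 4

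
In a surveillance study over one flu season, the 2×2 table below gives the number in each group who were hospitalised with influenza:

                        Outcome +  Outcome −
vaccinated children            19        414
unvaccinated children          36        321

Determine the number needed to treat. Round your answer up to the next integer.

NNT ≈ 18

risk, vaccinated children = 19/433 = 0.043880
risk, unvaccinated children = 36/357 = 0.100840
absolute risk difference = 0.056960
1 / 0.056960 = 17.556 → round up → 18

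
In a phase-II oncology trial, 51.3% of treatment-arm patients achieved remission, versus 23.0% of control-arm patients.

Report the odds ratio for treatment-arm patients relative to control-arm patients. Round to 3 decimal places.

3.527

odds, treatment-arm patients = 0.5130/0.4870 = 1.0534
odds, control-arm patients = 0.2300/0.7700 = 0.2987
OR = 1.0534 / 0.2987 = 3.527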